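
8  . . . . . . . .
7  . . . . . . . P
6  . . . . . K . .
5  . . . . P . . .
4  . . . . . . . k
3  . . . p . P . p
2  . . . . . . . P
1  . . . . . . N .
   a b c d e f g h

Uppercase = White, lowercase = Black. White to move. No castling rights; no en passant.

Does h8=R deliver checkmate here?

yes

After h8=R: black king on h4; in check: yes, from the white rook on h8.
King squares — g3: attacked by Ph2; h3: own pawn; g4: attacked by Pf3; g5: attacked by Kf6; h5: attacked by Rh8.
Black has no legal moves → checkmate.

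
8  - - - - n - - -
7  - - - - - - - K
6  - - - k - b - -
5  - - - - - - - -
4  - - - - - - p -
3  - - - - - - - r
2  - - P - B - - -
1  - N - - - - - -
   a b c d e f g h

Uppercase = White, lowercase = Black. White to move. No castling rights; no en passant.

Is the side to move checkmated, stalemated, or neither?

White to move; white king on h7.
In check: yes, from the black rook on h3.
Legal moves for White: Kg8, Kg6.
White is in check but has 2 legal moves → neither.

neither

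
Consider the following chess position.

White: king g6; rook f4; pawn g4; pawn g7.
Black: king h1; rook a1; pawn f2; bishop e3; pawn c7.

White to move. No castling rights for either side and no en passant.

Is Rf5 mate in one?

no

After Rf5: black king on h1; in check: no.
Black is not in check, so this cannot be checkmate.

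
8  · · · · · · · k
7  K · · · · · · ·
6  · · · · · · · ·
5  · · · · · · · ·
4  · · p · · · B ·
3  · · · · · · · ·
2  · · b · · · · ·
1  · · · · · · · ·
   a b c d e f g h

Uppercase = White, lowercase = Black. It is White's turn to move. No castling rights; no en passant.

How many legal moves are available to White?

14

White to move; king on a7.
In check: no.
Legal moves: Kb8, Ka8, Kb7, Kb6, Ka6, Bc8, Bd7, Be6, Bh5, Bf5, Bh3, Bf3, Be2, Bd1.
Count: 14.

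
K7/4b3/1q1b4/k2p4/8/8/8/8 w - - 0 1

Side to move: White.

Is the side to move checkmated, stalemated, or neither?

stalemate

White to move; white king on a8.
In check: no.
King squares — a7: attacked by Qb6; b7: attacked by Qb6; b8: attacked by Qb6.
Legal moves for White: none.
Not in check and no legal moves → stalemate.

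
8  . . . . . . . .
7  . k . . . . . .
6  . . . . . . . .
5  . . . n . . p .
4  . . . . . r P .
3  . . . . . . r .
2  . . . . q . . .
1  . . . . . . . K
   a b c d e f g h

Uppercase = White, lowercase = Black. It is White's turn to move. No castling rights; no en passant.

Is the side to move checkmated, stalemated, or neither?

White to move; white king on h1.
In check: no.
King squares — g1: attacked by Rg3; g2: attacked by Qe2; h2: attacked by Qe2.
Legal moves for White: none.
Not in check and no legal moves → stalemate.

stalemate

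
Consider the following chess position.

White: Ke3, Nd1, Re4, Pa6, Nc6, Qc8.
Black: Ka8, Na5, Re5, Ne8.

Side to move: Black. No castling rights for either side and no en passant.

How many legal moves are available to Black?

0

Black to move; king on a8.
In check: yes, from the white queen on c8.
Legal moves: none.
Count: 0.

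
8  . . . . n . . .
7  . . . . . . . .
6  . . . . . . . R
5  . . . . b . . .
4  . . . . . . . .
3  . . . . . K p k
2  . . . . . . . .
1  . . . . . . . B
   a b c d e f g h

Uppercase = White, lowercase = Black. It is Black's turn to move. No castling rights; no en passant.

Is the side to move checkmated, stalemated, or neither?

Black to move; black king on h3.
In check: yes, from the white rook on h6.
King squares — g2: attacked by Bh1; h2: attacked by Rh6; g3: own pawn; g4: attacked by Kf3; h4: attacked by Rh6.
Legal moves for Black: none.
In check with no legal moves → checkmate.

checkmate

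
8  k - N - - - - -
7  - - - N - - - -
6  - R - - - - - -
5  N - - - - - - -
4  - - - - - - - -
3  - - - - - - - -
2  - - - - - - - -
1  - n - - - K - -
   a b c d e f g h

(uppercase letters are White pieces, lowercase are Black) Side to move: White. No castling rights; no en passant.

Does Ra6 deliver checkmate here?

After Ra6: black king on a8; in check: yes, from the white rook on a6.
King squares — a7: attacked by Ra6; b7: attacked by Na5; b8: attacked by Nd7.
Black has no legal moves → checkmate.

yes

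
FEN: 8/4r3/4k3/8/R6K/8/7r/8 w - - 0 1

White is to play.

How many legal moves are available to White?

White to move; king on h4.
In check: yes, from the black rook on h2.
Legal moves: Kg5, Kg4, Kg3.
Count: 3.

3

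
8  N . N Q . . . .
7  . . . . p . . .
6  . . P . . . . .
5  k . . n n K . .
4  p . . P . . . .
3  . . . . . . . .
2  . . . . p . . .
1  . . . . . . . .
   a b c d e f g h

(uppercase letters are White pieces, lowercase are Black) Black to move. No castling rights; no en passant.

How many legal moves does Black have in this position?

Black to move; king on a5.
In check: yes, from the white queen on d8.
Legal moves: Ka6, Kb5, Kb4, Nc7, Nb6.
Count: 5.

5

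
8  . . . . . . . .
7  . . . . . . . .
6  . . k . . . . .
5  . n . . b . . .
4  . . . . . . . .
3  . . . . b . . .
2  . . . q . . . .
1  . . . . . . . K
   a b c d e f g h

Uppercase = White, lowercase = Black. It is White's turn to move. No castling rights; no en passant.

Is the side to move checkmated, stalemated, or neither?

stalemate

White to move; white king on h1.
In check: no.
King squares — g1: attacked by Be3; g2: attacked by Qd2; h2: attacked by Qd2.
Legal moves for White: none.
Not in check and no legal moves → stalemate.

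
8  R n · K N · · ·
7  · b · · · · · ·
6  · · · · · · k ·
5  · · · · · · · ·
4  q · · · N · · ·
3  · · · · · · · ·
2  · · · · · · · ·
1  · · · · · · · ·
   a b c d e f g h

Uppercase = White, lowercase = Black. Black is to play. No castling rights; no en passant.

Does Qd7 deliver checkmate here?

After Qd7: white king on d8; in check: yes, from the black queen on d7.
King squares — c7: attacked by Qd7; d7: attacked by Nb8; e7: attacked by Qd7; c8: attacked by Bb7; e8: own knight.
White has no legal moves → checkmate.

yes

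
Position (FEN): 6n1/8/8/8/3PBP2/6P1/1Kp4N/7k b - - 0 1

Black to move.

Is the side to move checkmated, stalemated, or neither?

Black to move; black king on h1.
In check: yes, from the white bishop on e4.
Legal moves for Black: Kxh2, Kg1.
Black is in check but has 2 legal moves → neither.

neither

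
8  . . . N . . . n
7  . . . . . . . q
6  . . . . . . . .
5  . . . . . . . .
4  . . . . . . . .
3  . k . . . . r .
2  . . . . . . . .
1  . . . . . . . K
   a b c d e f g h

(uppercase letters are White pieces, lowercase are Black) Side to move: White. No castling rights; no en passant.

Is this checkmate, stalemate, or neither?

checkmate

White to move; white king on h1.
In check: yes, from the black queen on h7.
King squares — g1: attacked by Rg3; g2: attacked by Rg3; h2: attacked by Qh7.
Legal moves for White: none.
In check with no legal moves → checkmate.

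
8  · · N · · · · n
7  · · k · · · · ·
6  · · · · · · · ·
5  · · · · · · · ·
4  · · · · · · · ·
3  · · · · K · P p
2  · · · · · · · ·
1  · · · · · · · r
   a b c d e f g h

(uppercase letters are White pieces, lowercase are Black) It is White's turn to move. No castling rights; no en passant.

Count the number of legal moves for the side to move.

13

White to move; king on e3.
In check: no.
Legal moves: Ne7, Na7, Nd6, Nb6, Kf4, Ke4, Kd4, Kf3, Kd3, Kf2, Ke2, Kd2, g4.
Count: 13.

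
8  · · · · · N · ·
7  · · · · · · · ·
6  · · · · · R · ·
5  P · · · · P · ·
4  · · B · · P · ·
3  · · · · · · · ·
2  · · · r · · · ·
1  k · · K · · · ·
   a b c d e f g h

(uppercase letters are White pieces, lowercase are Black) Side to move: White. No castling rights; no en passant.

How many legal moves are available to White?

White to move; king on d1.
In check: yes, from the black rook on d2.
Legal moves: Kxd2, Ke1, Kc1.
Count: 3.

3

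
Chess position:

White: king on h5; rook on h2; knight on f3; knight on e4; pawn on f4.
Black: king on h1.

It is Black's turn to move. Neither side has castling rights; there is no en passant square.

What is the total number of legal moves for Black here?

0

Black to move; king on h1.
In check: yes, from the white rook on h2.
Legal moves: none.
Count: 0.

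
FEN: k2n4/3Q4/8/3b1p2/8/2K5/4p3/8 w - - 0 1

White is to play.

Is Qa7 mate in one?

no

After Qa7: black king on a8; in check: yes, from the white queen on a7.
Black has 1 legal reply: Kxa7.
In check but a legal move exists → not checkmate.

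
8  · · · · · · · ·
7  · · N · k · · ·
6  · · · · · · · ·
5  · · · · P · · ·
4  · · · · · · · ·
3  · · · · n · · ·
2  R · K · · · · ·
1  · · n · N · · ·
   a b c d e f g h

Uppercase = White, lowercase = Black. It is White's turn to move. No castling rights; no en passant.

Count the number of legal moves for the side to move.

5

White to move; king on c2.
In check: yes, from the black knight on e3.
Legal moves: Kc3, Kd2, Kb2, Kxc1, Kb1.
Count: 5.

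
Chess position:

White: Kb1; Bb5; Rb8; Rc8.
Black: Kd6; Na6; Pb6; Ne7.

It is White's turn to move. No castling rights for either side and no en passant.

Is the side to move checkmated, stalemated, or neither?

neither

White to move; white king on b1.
In check: no.
Legal moves for White include: Rh8, Rg8, Rf8, Re8, Rd8+, Rc7, Rc6+, Rc5, Rc4, Rc3, Rc2, Rc1, Ra8, Rb7, Rxb6+, Be8, Bd7, Bc6, ... (list truncated; more exist).
White has legal moves and is not in check → neither.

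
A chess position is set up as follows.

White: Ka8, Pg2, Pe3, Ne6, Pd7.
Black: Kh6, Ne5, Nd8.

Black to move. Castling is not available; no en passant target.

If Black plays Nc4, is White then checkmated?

After Nc4: white king on a8; in check: no.
White is not in check, so this cannot be checkmate.

no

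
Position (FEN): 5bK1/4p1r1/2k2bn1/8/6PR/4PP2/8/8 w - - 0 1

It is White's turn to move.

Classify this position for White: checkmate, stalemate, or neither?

checkmate

White to move; white king on g8.
In check: yes, from the black rook on g7.
King squares — f7: attacked by Rg7; g7: attacked by Bf6; h7: attacked by Rg7; f8: attacked by Ng6; h8: attacked by Ng6.
Legal moves for White: none.
In check with no legal moves → checkmate.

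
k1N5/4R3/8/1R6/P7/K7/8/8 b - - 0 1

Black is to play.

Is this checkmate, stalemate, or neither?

stalemate

Black to move; black king on a8.
In check: no.
King squares — a7: attacked by Re7; b7: attacked by Rb5; b8: attacked by Rb5.
Legal moves for Black: none.
Not in check and no legal moves → stalemate.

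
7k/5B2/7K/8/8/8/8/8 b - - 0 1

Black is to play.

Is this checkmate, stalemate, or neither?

Black to move; black king on h8.
In check: no.
King squares — g7: attacked by Kh6; h7: attacked by Kh6; g8: attacked by Bf7.
Legal moves for Black: none.
Not in check and no legal moves → stalemate.

stalemate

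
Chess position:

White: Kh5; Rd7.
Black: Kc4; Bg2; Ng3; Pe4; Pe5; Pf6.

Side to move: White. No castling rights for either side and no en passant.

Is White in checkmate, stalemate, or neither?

neither

White to move; white king on h5.
In check: yes, from the black knight on g3.
King squares — g4: available; h4: available; g5: attacked by Pf6; g6: available; h6: available.
Legal moves for White: Kh6, Kg6, Kh4, Kg4.
White is in check but has 4 legal moves → neither.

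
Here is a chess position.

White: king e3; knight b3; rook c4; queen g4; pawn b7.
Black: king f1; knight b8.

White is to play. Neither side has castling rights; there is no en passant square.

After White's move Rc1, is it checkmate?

yes

After Rc1: black king on f1; in check: yes, from the white rook on c1.
King squares — e1: attacked by Rc1; g1: attacked by Rc1; e2: attacked by Ke3; f2: attacked by Ke3; g2: attacked by Qg4.
Black has no legal moves → checkmate.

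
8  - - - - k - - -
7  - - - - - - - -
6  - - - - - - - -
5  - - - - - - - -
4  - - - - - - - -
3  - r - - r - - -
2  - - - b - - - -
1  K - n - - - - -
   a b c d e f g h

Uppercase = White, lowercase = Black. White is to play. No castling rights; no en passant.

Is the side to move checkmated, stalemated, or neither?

stalemate

White to move; white king on a1.
In check: no.
King squares — b1: attacked by Rb3; a2: attacked by Nc1; b2: attacked by Rb3.
Legal moves for White: none.
Not in check and no legal moves → stalemate.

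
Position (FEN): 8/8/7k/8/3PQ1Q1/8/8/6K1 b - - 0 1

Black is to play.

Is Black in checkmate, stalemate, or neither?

Black to move; black king on h6.
In check: no.
King squares — g5: attacked by Qg4; h5: attacked by Qg4; g6: attacked by Qe4; g7: attacked by Qg4; h7: attacked by Qe4.
Legal moves for Black: none.
Not in check and no legal moves → stalemate.

stalemate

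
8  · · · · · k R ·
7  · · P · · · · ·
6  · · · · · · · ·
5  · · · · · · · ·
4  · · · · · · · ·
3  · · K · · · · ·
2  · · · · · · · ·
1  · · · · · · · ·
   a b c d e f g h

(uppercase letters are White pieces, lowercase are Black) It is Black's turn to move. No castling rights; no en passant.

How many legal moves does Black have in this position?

3

Black to move; king on f8.
In check: yes, from the white rook on g8.
Legal moves: Kxg8, Kf7, Ke7.
Count: 3.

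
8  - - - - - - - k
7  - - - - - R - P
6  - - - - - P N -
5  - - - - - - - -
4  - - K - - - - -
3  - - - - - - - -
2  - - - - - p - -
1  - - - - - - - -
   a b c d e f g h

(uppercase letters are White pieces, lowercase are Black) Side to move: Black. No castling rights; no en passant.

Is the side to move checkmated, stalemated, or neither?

Black to move; black king on h8.
In check: yes, from the white knight on g6.
King squares — g7: attacked by Pf6; h7: attacked by Rf7; g8: attacked by Ph7.
Legal moves for Black: none.
In check with no legal moves → checkmate.

checkmate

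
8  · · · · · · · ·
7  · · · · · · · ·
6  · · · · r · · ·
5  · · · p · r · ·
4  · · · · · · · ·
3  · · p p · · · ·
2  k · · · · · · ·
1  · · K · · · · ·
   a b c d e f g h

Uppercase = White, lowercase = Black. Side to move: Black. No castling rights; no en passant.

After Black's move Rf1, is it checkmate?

After Rf1: white king on c1; in check: yes, from the black rook on f1.
King squares — b1: attacked by Rf1; d1: attacked by Rf1; b2: attacked by Ka2; c2: attacked by Pd3; d2: attacked by Pc3.
White has no legal moves → checkmate.

yes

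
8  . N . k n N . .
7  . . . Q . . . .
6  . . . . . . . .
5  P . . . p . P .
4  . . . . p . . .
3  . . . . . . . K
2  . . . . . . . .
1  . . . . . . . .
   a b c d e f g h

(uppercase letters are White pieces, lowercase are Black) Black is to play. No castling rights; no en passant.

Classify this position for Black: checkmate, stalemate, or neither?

checkmate

Black to move; black king on d8.
In check: yes, from the white queen on d7.
King squares — c7: attacked by Qd7; d7: attacked by Nb8; e7: attacked by Qd7; c8: attacked by Qd7; e8: own knight.
Legal moves for Black: none.
In check with no legal moves → checkmate.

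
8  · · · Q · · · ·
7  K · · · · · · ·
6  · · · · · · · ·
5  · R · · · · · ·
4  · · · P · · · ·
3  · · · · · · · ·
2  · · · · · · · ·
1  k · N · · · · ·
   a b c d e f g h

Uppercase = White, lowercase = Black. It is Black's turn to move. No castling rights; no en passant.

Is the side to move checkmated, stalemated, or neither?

stalemate

Black to move; black king on a1.
In check: no.
King squares — b1: attacked by Rb5; a2: attacked by Nc1; b2: attacked by Rb5.
Legal moves for Black: none.
Not in check and no legal moves → stalemate.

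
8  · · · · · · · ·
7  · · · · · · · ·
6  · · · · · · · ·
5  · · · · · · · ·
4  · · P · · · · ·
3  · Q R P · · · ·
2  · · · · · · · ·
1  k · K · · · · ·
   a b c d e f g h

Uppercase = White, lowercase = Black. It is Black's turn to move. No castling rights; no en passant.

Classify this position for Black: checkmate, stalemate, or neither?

Black to move; black king on a1.
In check: no.
King squares — b1: attacked by Kc1; a2: attacked by Qb3; b2: attacked by Kc1.
Legal moves for Black: none.
Not in check and no legal moves → stalemate.

stalemate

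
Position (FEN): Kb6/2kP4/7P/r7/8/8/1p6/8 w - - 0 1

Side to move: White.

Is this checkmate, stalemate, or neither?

White to move; white king on a8.
In check: yes, from the black rook on a5.
King squares — a7: attacked by Ra5; b7: attacked by Kc7; b8: attacked by Kc7.
Legal moves for White: none.
In check with no legal moves → checkmate.

checkmate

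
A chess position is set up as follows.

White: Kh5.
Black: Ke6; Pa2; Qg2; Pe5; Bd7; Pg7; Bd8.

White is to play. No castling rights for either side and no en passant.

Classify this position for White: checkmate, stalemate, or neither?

White to move; white king on h5.
In check: no.
King squares — g4: attacked by Qg2; h4: attacked by Bd8; g5: attacked by Qg2; g6: attacked by Qg2; h6: attacked by Pg7.
Legal moves for White: none.
Not in check and no legal moves → stalemate.

stalemate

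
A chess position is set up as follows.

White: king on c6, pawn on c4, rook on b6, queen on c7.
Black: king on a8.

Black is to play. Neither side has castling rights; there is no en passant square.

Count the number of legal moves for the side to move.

Black to move; king on a8.
In check: no.
Legal moves: none.
Count: 0.

0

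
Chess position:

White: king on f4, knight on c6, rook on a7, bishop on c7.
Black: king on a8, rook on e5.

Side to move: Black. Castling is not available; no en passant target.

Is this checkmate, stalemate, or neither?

Black to move; black king on a8.
In check: yes, from the white rook on a7.
King squares — a7: attacked by Nc6; b7: attacked by Ra7; b8: attacked by Nc6.
Legal moves for Black: none.
In check with no legal moves → checkmate.

checkmate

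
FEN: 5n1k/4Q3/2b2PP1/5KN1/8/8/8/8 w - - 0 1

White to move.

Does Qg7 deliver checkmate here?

After Qg7: black king on h8; in check: yes, from the white queen on g7.
King squares — g7: attacked by Pf6; h7: attacked by Ng5; g8: attacked by Qg7.
Black has no legal moves → checkmate.

yes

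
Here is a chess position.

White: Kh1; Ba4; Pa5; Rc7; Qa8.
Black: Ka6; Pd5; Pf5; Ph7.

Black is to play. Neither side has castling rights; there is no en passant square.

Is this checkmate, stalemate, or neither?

checkmate

Black to move; black king on a6.
In check: yes, from the white queen on a8.
King squares — a5: attacked by Qa8; b5: attacked by Ba4; b6: attacked by Pa5; a7: attacked by Rc7; b7: attacked by Rc7.
Legal moves for Black: none.
In check with no legal moves → checkmate.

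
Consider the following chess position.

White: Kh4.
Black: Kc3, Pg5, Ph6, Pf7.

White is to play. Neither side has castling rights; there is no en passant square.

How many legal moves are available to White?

White to move; king on h4.
In check: yes, from the black pawn on g5.
Legal moves: Kh5, Kg4, Kh3, Kg3.
Count: 4.

4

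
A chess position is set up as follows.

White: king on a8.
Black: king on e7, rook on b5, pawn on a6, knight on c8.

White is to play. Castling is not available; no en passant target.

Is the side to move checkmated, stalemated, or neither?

stalemate

White to move; white king on a8.
In check: no.
King squares — a7: attacked by Nc8; b7: attacked by Rb5; b8: attacked by Rb5.
Legal moves for White: none.
Not in check and no legal moves → stalemate.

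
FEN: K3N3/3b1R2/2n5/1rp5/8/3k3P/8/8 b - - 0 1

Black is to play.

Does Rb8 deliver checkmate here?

After Rb8: white king on a8; in check: yes, from the black rook on b8.
King squares — a7: attacked by Nc6; b7: attacked by Rb8; b8: attacked by Nc6.
White has no legal moves → checkmate.

yes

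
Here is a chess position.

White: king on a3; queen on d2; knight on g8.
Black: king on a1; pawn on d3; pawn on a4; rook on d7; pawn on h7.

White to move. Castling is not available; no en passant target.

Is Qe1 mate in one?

yes

After Qe1: black king on a1; in check: yes, from the white queen on e1.
King squares — b1: attacked by Qe1; a2: attacked by Ka3; b2: attacked by Ka3.
Black has no legal moves → checkmate.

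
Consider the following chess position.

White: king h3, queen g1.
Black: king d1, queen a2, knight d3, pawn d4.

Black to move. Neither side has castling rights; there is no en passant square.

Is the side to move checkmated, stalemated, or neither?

neither

Black to move; black king on d1.
In check: yes, from the white queen on g1.
King squares — c1: attacked by Qg1; e1: attacked by Qg1; c2: available; d2: available; e2: available.
Legal moves for Black: Ke2, Kd2, Kc2, Ne1.
Black is in check but has 4 legal moves → neither.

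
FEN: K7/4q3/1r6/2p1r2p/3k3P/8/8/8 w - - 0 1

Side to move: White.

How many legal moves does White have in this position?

0

White to move; king on a8.
In check: no.
Legal moves: none.
Count: 0.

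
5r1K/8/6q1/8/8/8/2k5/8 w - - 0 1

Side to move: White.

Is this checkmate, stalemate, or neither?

checkmate

White to move; white king on h8.
In check: yes, from the black rook on f8.
King squares — g7: attacked by Qg6; h7: attacked by Qg6; g8: attacked by Qg6.
Legal moves for White: none.
In check with no legal moves → checkmate.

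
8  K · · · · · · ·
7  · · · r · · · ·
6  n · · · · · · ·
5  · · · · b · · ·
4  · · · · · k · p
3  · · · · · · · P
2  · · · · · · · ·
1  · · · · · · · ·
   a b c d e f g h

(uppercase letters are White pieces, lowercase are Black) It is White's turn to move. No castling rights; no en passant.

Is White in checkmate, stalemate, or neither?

stalemate

White to move; white king on a8.
In check: no.
King squares — a7: attacked by Rd7; b7: attacked by Rd7; b8: attacked by Be5.
Legal moves for White: none.
Not in check and no legal moves → stalemate.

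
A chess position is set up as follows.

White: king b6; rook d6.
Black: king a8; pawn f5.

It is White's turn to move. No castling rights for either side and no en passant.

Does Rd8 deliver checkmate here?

yes

After Rd8: black king on a8; in check: yes, from the white rook on d8.
King squares — a7: attacked by Kb6; b7: attacked by Kb6; b8: attacked by Rd8.
Black has no legal moves → checkmate.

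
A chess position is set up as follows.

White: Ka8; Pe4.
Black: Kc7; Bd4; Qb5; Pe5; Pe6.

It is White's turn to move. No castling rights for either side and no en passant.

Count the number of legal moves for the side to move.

White to move; king on a8.
In check: no.
Legal moves: none.
Count: 0.

0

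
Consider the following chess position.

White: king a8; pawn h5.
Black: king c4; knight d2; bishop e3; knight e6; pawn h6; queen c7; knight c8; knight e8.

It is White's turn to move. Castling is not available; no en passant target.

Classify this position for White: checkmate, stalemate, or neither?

White to move; white king on a8.
In check: no.
King squares — a7: attacked by Be3; b7: attacked by Qc7; b8: attacked by Qc7.
Legal moves for White: none.
Not in check and no legal moves → stalemate.

stalemate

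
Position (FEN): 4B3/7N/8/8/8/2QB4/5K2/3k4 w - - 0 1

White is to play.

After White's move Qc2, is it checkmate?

After Qc2: black king on d1; in check: yes, from the white queen on c2.
King squares — c1: attacked by Qc2; e1: attacked by Kf2; c2: attacked by Bd3; d2: attacked by Qc2; e2: attacked by Qc2.
Black has no legal moves → checkmate.

yes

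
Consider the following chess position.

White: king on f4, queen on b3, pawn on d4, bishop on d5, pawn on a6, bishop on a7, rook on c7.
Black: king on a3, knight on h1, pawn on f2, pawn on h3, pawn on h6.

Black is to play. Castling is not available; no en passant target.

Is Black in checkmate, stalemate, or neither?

Black to move; black king on a3.
In check: yes, from the white queen on b3.
King squares — a2: attacked by Qb3; b2: attacked by Qb3; b3: attacked by Bd5; a4: attacked by Qb3; b4: attacked by Qb3.
Legal moves for Black: none.
In check with no legal moves → checkmate.

checkmate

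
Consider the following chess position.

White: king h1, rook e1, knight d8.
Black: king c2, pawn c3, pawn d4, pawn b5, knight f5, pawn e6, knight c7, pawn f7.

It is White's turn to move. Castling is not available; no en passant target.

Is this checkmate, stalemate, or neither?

neither

White to move; white king on h1.
In check: no.
Legal moves for White: Nxf7, Nb7, Nxe6, Nc6, Kh2, Kg2, Kg1, Rxe6, Re5, Re4, Re3, Re2+, Rg1, Rf1, Rd1, Rc1+, Rb1, Ra1.
White has 18 legal moves and is not in check → neither.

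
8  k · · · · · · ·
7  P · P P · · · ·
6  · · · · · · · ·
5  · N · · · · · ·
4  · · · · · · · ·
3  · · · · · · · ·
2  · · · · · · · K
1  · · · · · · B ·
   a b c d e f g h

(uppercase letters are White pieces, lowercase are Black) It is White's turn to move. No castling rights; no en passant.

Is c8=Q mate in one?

After c8=Q: black king on a8; in check: yes, from the white queen on c8.
King squares — a7: attacked by Bg1; b7: attacked by Qc8; b8: attacked by Pa7.
Black has no legal moves → checkmate.

yes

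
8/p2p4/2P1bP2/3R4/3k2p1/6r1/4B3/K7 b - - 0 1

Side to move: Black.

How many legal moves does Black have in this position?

5

Black to move; king on d4.
In check: yes, from the white rook on d5.
Legal moves: Kxd5, Ke4, Ke3, Kc3, Bxd5.
Count: 5.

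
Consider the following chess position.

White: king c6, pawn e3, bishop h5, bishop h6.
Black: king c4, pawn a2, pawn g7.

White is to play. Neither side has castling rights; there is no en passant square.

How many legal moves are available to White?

White to move; king on c6.
In check: no.
Legal moves: Bxg7, Bg5, Bf4, Kd7, Kc7, Kb7, Kd6, Kb6, Be8, Bf7+, Bg6, Bg4, Bf3, Be2+, Bd1, e4.
Count: 16.

16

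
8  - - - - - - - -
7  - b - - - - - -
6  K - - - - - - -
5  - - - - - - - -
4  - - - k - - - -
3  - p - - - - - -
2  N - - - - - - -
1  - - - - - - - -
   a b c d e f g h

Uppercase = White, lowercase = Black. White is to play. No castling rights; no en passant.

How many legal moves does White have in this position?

White to move; king on a6.
In check: yes, from the black bishop on b7.
Legal moves: Kxb7, Ka7, Kb6, Kb5, Ka5.
Count: 5.

5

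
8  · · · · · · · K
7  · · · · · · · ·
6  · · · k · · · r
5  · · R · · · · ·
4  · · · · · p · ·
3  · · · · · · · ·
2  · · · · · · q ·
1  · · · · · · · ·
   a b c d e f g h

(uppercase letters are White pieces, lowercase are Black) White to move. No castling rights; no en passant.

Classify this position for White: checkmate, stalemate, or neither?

White to move; white king on h8.
In check: yes, from the black rook on h6.
King squares — g7: attacked by Qg2; h7: attacked by Rh6; g8: attacked by Qg2.
Legal moves for White: none.
In check with no legal moves → checkmate.

checkmate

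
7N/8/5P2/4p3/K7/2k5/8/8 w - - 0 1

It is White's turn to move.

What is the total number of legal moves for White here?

6

White to move; king on a4.
In check: no.
Legal moves: Nf7, Ng6, Kb5, Ka5, Ka3, f7.
Count: 6.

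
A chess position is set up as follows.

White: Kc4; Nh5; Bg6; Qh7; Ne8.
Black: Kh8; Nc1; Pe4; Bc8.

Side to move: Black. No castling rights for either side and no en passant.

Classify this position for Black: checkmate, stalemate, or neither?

Black to move; black king on h8.
In check: yes, from the white queen on h7.
King squares — g7: attacked by Nh5; h7: attacked by Bg6; g8: attacked by Qh7.
Legal moves for Black: none.
In check with no legal moves → checkmate.

checkmate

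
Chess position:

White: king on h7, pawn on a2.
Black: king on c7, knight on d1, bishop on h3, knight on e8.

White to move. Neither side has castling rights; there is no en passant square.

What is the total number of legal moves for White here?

White to move; king on h7.
In check: no.
Legal moves: Kh8, Kg8, Kh6, Kg6, a3, a4.
Count: 6.

6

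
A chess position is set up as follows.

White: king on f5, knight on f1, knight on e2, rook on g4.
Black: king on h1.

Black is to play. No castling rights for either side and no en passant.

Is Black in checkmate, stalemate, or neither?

Black to move; black king on h1.
In check: no.
King squares — g1: attacked by Ne2; g2: attacked by Rg4; h2: attacked by Nf1.
Legal moves for Black: none.
Not in check and no legal moves → stalemate.

stalemate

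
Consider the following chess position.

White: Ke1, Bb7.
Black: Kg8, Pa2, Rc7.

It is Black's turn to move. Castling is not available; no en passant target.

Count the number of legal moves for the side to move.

Black to move; king on g8.
In check: no.
Legal moves: Kh8, Kf8, Kh7, Kg7, Kf7, Rc8, Rh7, Rg7, Rf7, Re7+, Rd7, Rxb7, Rc6, Rc5, Rc4, Rc3, Rc2, Rc1+, a1=Q+, a1=R+, a1=B, a1=N.
Count: 22.

22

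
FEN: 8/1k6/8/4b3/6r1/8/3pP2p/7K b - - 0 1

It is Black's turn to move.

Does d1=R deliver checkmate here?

yes

After d1=R: white king on h1; in check: yes, from the black rook on d1.
King squares — g1: attacked by Rd1; g2: attacked by Rg4; h2: attacked by Be5.
White has no legal moves → checkmate.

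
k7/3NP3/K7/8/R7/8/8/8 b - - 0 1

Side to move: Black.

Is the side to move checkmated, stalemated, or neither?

Black to move; black king on a8.
In check: no.
King squares — a7: attacked by Ka6; b7: attacked by Ka6; b8: attacked by Nd7.
Legal moves for Black: none.
Not in check and no legal moves → stalemate.

stalemate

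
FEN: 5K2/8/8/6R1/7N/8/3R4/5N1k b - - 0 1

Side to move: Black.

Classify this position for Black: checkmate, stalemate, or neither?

stalemate

Black to move; black king on h1.
In check: no.
King squares — g1: attacked by Rg5; g2: attacked by Rd2; h2: attacked by Nf1.
Legal moves for Black: none.
Not in check and no legal moves → stalemate.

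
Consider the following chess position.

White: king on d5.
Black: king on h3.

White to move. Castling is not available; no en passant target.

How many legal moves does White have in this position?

8

White to move; king on d5.
In check: no.
Legal moves: Ke6, Kd6, Kc6, Ke5, Kc5, Ke4, Kd4, Kc4.
Count: 8.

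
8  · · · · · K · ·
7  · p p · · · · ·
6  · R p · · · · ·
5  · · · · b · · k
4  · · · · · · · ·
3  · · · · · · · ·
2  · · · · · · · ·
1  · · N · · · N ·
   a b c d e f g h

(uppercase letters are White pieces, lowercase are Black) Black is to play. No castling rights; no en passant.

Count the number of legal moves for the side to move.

18

Black to move; king on h5.
In check: no.
Legal moves: Kh6, Kg6, Kg5, Kh4, Kg4, Bh8, Bg7+, Bf6, Bd6+, Bf4, Bd4, Bg3, Bc3, Bh2, Bb2, Ba1, cxb6, c5.
Count: 18.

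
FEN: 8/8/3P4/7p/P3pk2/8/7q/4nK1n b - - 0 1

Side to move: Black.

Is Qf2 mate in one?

After Qf2: white king on f1; in check: yes, from the black queen on f2.
King squares — e1: attacked by Qf2; g1: attacked by Qf2; e2: attacked by Qf2; f2: attacked by Nh1; g2: attacked by Ne1.
White has no legal moves → checkmate.

yes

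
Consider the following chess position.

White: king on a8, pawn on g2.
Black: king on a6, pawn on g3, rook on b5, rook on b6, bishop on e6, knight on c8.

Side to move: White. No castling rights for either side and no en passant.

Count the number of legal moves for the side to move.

0

White to move; king on a8.
In check: no.
Legal moves: none.
Count: 0.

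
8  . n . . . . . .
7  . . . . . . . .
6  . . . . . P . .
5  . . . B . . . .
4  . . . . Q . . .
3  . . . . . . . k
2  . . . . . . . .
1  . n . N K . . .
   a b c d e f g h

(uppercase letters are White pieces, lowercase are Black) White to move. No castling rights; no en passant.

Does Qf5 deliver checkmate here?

After Qf5: black king on h3; in check: yes, from the white queen on f5.
Black has 3 legal replies: Kh4, Kg3, Kh2.
In check but a legal move exists → not checkmate.

no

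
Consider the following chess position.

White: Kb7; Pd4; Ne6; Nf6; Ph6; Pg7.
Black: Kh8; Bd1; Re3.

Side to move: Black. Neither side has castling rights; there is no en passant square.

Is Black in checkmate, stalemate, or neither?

Black to move; black king on h8.
In check: yes, from the white pawn on g7.
King squares — g7: attacked by Ne6; h7: attacked by Nf6; g8: attacked by Nf6.
Legal moves for Black: none.
In check with no legal moves → checkmate.

checkmate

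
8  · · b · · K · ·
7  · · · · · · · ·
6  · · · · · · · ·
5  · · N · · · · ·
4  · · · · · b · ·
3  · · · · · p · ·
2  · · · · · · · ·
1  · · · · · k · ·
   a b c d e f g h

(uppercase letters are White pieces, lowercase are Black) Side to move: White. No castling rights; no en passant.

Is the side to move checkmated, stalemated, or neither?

White to move; white king on f8.
In check: no.
Legal moves for White: Kg8, Ke8, Kg7, Kf7, Ke7, Nd7, Nb7, Ne6, Na6, Ne4, Na4, Nd3, Nb3.
White has 13 legal moves and is not in check → neither.

neither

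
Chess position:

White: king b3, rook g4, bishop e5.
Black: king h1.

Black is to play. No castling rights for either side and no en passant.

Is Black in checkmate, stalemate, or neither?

stalemate

Black to move; black king on h1.
In check: no.
King squares — g1: attacked by Rg4; g2: attacked by Rg4; h2: attacked by Be5.
Legal moves for Black: none.
Not in check and no legal moves → stalemate.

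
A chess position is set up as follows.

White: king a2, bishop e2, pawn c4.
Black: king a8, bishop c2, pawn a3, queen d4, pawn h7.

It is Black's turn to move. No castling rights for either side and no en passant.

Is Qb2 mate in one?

After Qb2: white king on a2; in check: yes, from the black queen on b2.
King squares — a1: attacked by Qb2; b1: attacked by Qb2; b2: attacked by Pa3; a3: attacked by Qb2; b3: attacked by Qb2.
White has no legal moves → checkmate.

yes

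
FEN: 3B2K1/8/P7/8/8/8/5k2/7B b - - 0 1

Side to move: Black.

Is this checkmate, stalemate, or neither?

neither

Black to move; black king on f2.
In check: no.
Legal moves for Black: Kg3, Ke3, Ke2, Kg1, Kf1, Ke1.
Black has 6 legal moves and is not in check → neither.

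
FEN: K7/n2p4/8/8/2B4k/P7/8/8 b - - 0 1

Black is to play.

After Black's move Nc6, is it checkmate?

no

After Nc6: white king on a8; in check: no.
White is not in check, so this cannot be checkmate.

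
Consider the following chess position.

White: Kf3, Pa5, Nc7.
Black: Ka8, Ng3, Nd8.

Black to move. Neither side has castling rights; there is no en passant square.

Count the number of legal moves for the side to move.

3

Black to move; king on a8.
In check: yes, from the white knight on c7.
Legal moves: Kb8, Kb7, Ka7.
Count: 3.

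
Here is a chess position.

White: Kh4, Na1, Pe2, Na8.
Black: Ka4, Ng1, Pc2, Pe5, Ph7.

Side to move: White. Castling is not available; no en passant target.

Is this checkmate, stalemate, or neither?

neither

White to move; white king on h4.
In check: no.
Legal moves for White: Nc7, Nb6+, Kh5, Kg5, Kg4, Kg3, Nb3, Nxc2, e3, e4.
White has 10 legal moves and is not in check → neither.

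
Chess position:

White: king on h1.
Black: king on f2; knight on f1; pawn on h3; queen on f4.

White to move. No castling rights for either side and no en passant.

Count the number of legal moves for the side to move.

White to move; king on h1.
In check: no.
Legal moves: none.
Count: 0.

0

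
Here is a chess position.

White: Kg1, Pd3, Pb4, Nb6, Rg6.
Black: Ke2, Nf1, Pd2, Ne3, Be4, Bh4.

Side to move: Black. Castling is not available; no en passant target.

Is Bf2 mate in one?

yes

After Bf2: white king on g1; in check: yes, from the black bishop on f2.
King squares — f1: attacked by Ke2; h1: attacked by Be4; f2: attacked by Ke2; g2: attacked by Ne3; h2: attacked by Nf1.
White has no legal moves → checkmate.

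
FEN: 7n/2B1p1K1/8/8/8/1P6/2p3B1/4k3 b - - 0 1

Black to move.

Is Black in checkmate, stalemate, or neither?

neither

Black to move; black king on e1.
In check: no.
Legal moves for Black: Nf7, Ng6, Kf2, Ke2, Kd2, Kd1, e6, c1=Q, c1=R, c1=B, c1=N, e5.
Black has 12 legal moves and is not in check → neither.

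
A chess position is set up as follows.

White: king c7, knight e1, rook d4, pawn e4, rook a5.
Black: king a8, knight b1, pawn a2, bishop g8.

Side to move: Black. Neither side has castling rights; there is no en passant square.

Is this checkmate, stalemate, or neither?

Black to move; black king on a8.
In check: yes, from the white rook on a5.
King squares — a7: attacked by Ra5; b7: attacked by Kc7; b8: attacked by Kc7.
Legal moves for Black: none.
In check with no legal moves → checkmate.

checkmate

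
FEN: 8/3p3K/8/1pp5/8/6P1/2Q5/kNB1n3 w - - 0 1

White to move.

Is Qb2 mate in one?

yes

After Qb2: black king on a1; in check: yes, from the white queen on b2.
King squares — b1: attacked by Qb2; a2: attacked by Qb2; b2: attacked by Bc1.
Black has no legal moves → checkmate.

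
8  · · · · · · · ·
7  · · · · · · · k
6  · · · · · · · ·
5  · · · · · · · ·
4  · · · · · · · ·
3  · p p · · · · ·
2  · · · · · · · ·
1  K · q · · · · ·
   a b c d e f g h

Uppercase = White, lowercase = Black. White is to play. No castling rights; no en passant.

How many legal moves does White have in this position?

White to move; king on a1.
In check: yes, from the black queen on c1.
Legal moves: none.
Count: 0.

0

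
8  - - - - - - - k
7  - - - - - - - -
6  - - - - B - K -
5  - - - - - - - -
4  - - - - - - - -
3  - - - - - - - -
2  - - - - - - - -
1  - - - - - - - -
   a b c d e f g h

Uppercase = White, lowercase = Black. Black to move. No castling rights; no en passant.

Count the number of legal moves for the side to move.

0

Black to move; king on h8.
In check: no.
Legal moves: none.
Count: 0.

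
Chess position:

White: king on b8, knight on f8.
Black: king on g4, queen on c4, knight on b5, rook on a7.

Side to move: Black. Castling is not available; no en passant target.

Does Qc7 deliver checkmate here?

yes

After Qc7: white king on b8; in check: yes, from the black queen on c7.
King squares — a7: attacked by Nb5; b7: attacked by Ra7; c7: attacked by Nb5; a8: attacked by Ra7; c8: attacked by Qc7.
White has no legal moves → checkmate.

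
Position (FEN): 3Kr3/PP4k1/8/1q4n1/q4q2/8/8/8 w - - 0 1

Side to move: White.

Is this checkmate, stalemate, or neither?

checkmate

White to move; white king on d8.
In check: yes, from the black rook on e8.
King squares — c7: attacked by Qf4; d7: attacked by Qb5; e7: attacked by Re8; c8: attacked by Re8; e8: attacked by Qb5.
Legal moves for White: none.
In check with no legal moves → checkmate.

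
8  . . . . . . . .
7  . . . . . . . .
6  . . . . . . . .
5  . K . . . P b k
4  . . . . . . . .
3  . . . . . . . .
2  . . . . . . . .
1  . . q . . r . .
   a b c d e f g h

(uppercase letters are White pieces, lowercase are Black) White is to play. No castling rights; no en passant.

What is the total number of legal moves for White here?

6

White to move; king on b5.
In check: no.
Legal moves: Kb6, Ka6, Ka5, Kb4, Ka4, f6.
Count: 6.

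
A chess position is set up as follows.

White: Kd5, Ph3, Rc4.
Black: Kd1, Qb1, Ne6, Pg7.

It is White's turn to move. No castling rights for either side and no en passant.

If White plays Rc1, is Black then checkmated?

no

After Rc1: black king on d1; in check: yes, from the white rook on c1.
Black has 4 legal replies: Ke2, Kd2, Kxc1, Qxc1.
In check but a legal move exists → not checkmate.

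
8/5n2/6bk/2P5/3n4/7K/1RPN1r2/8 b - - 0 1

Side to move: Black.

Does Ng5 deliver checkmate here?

no

After Ng5: white king on h3; in check: yes, from the black knight on g5.
White has 3 legal replies: Kh4, Kg4, Kg3.
In check but a legal move exists → not checkmate.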